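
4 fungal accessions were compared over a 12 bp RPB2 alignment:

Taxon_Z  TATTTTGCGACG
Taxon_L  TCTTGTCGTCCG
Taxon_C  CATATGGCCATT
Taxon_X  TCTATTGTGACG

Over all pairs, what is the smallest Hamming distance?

3

Pairwise Hamming distances:
  Taxon_Z vs Taxon_L: 6
  Taxon_Z vs Taxon_C: 6
  Taxon_Z vs Taxon_X: 3
  Taxon_L vs Taxon_C: 11
  Taxon_L vs Taxon_X: 6
  Taxon_C vs Taxon_X: 7
The smallest is 3, between Taxon_Z and Taxon_X.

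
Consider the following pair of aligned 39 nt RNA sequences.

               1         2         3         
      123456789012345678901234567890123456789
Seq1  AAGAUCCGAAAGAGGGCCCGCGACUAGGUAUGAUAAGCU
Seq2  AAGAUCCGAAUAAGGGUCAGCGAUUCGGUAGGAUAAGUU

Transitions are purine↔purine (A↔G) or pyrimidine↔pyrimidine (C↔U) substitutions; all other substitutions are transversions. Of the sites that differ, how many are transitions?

The sequences differ at positions 11 (A/U, transversion), 12 (G/A, transition), 17 (C/U, transition), 19 (C/A, transversion), 24 (C/U, transition), 26 (A/C, transversion), 31 (U/G, transversion), 38 (C/U, transition).
Of the 8 differences, 4 transitions and 4 transversions, so the answer is 4.

4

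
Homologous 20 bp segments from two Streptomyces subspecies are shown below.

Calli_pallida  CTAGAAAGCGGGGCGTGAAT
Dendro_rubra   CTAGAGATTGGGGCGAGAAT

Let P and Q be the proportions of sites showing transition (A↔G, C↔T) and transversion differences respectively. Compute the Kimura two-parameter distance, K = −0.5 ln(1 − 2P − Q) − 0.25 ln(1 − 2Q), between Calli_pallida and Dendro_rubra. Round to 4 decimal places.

Differing sites — 6:A/G (Ti); 8:G/T (Tv); 9:C/T (Ti); 16:T/A (Tv).
Of the 4 differences, 2 transitions and 2 transversions over 20 sites: P = 2/20 = 0.100000, Q = 2/20 = 0.100000.
d = −0.5·ln(0.700000) − 0.25·ln(0.800000) = −0.5·(-0.356675) − 0.25·(-0.223144) = 0.2341.

0.2341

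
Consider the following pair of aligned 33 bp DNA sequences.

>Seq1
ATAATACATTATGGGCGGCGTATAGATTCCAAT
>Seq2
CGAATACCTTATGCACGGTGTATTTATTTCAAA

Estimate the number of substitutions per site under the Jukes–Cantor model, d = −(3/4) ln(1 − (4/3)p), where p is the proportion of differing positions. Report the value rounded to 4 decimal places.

Differing sites — 1:A/C; 2:T/G; 8:A/C; 14:G/C; 15:G/A; 19:C/T; 24:A/T; 25:G/T; 29:C/T; 33:T/A.
p = 10/33 = 0.303030.
d = −0.75 · ln(1 − (4/3)·0.303030) = −0.75 · ln(0.595960) = −0.75 · (-0.517582) = 0.3882.

0.3882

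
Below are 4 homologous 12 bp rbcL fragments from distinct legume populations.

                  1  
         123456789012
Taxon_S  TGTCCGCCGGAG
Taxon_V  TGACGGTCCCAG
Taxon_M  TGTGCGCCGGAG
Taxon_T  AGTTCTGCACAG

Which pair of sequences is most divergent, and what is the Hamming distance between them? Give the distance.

Pairwise Hamming distances:
  Taxon_S vs Taxon_V: 5
  Taxon_S vs Taxon_M: 1
  Taxon_S vs Taxon_T: 6
  Taxon_V vs Taxon_M: 6
  Taxon_V vs Taxon_T: 7
  Taxon_M vs Taxon_T: 6
The largest is 7, between Taxon_V and Taxon_T.

7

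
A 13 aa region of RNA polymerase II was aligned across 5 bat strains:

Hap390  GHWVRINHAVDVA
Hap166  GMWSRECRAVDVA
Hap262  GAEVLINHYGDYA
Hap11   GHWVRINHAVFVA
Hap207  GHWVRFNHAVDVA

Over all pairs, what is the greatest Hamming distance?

Pairwise Hamming distances:
  Hap390 vs Hap166: 5
  Hap390 vs Hap262: 6
  Hap390 vs Hap11: 1
  Hap390 vs Hap207: 1
  Hap166 vs Hap262: 10
  Hap166 vs Hap11: 6
  Hap166 vs Hap207: 5
  Hap262 vs Hap11: 7
  Hap262 vs Hap207: 7
  Hap11 vs Hap207: 2
The largest is 10, between Hap166 and Hap262.

10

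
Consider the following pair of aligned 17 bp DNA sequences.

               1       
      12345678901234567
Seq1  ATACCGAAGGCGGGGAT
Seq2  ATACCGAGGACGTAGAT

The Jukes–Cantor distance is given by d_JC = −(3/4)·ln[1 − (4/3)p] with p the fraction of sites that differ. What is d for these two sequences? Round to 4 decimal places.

0.2824

The sequences differ at positions 8 (A/G), 10 (G/A), 13 (G/T), 14 (G/A).
p = 4/17 = 0.235294.
d = −0.75 · ln(1 − (4/3)·0.235294) = −0.75 · ln(0.686275) = −0.75 · (-0.376477) = 0.2824.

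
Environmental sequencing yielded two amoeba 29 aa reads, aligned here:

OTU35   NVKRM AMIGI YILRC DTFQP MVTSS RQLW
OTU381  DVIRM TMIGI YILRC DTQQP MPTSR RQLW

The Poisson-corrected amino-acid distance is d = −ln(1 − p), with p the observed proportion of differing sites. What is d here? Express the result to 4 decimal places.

0.2318

Differing sites — 1:N/D; 3:K/I; 6:A/T; 18:F/Q; 22:V/P; 25:S/R.
p = 6/29 = 0.206897.
d = −ln(1 − 0.206897) = −ln(0.793103) = 0.2318.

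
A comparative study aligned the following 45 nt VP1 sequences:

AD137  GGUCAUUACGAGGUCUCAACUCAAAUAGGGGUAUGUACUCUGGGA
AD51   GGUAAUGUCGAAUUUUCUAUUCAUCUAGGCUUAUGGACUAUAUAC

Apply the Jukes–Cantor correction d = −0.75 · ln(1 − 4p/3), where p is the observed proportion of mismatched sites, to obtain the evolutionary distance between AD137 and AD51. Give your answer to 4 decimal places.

0.5716

Differing sites — 4:C/A; 7:U/G; 8:A/U; 12:G/A; 13:G/U; 15:C/U; 18:A/U; 20:C/U; 24:A/U; 25:A/C; 30:G/C; 31:G/U; 36:U/G; 40:C/A; 42:G/A; 43:G/U; 44:G/A; 45:A/C.
p = 18/45 = 0.400000.
d = −0.75 · ln(1 − (4/3)·0.400000) = −0.75 · ln(0.466667) = −0.75 · (-0.762139) = 0.5716.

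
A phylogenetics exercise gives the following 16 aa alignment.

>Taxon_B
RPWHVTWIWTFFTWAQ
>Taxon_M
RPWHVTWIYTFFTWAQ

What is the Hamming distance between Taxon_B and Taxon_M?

1

A single mismatch occurs at site 9 (W↔Y).
That gives 1 mismatch out of 16 aligned sites, so the Hamming distance is 1.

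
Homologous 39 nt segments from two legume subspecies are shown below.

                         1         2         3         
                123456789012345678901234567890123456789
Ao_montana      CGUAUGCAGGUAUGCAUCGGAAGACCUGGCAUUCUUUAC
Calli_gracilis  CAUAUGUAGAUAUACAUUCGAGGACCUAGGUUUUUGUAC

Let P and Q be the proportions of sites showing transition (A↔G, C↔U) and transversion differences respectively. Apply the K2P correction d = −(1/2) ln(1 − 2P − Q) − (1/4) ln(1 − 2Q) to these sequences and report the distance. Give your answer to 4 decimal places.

0.4170

Mismatches occur at site 2 (G↔A, transition), site 7 (C↔U, transition), site 10 (G↔A, transition), site 14 (G↔A, transition), site 18 (C↔U, transition), site 19 (G↔C, transversion), site 22 (A↔G, transition), site 28 (G↔A, transition), site 30 (C↔G, transversion), site 31 (A↔U, transversion), site 34 (C↔U, transition), site 36 (U↔G, transversion).
Of the 12 differences, 8 transitions and 4 transversions over 39 sites: P = 8/39 = 0.205128, Q = 4/39 = 0.102564.
d = −0.5·ln(0.487180) − 0.25·ln(0.794872) = −0.5·(-0.719122) − 0.25·(-0.229574) = 0.4170.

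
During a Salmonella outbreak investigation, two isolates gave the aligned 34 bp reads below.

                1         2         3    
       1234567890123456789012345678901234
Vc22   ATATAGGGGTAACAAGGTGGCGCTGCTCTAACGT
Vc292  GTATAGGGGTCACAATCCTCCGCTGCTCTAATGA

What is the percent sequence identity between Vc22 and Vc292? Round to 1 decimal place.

73.5%

Differing sites — 1:A/G; 11:A/C; 16:G/T; 17:G/C; 18:T/C; 19:G/T; 20:G/C; 32:C/T; 34:T/A.
25 of the 34 sites match, so the percent identity is 25/34 × 100 = 73.5%.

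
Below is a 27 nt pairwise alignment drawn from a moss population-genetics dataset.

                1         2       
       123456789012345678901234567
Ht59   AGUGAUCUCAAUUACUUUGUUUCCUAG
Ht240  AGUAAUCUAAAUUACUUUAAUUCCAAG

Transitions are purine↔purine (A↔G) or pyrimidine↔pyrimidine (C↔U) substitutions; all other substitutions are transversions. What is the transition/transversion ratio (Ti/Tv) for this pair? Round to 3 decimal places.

Mismatches occur at site 4 (G↔A, transition), site 9 (C↔A, transversion), site 19 (G↔A, transition), site 20 (U↔A, transversion), site 25 (U↔A, transversion).
Of the 5 differences, 2 transitions and 3 transversions, so Ti/Tv = 2/3 = 0.667.

0.667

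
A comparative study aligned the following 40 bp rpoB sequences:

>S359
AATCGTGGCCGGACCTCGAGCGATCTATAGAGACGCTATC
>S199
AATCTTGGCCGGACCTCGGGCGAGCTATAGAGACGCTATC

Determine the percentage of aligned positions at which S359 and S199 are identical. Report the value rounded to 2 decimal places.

Mismatches occur at site 5 (G↔T), site 19 (A↔G), site 24 (T↔G).
37 of the 40 sites match, so the percent identity is 37/40 × 100 = 92.50%.

92.50%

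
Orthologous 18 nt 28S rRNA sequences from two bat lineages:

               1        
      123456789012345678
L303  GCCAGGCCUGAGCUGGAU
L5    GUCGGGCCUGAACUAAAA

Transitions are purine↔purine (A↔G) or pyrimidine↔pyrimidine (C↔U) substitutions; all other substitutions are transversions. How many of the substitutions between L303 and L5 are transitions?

Differing sites — 2:C/U (Ti); 4:A/G (Ti); 12:G/A (Ti); 15:G/A (Ti); 16:G/A (Ti); 18:U/A (Tv).
Of the 6 differences, 5 transitions and 1 transversion, so the answer is 5.

5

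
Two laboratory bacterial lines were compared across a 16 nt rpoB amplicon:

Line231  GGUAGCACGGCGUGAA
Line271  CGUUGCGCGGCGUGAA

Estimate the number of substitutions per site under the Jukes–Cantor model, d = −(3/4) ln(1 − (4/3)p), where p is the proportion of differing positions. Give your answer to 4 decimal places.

0.2158

Mismatches occur at site 1 (G↔C), site 4 (A↔U), site 7 (A↔G).
p = 3/16 = 0.187500.
d = −0.75 · ln(1 − (4/3)·0.187500) = −0.75 · ln(0.750000) = −0.75 · (-0.287682) = 0.2158.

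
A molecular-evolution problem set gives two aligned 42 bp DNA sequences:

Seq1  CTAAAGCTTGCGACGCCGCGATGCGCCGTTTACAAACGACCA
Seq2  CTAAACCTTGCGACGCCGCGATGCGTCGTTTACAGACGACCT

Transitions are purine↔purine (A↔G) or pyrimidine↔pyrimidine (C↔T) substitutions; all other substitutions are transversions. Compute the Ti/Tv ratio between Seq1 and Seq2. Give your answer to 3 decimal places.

Mismatches occur at site 6 (G↔C, transversion), site 26 (C↔T, transition), site 35 (A↔G, transition), site 42 (A↔T, transversion).
Of the 4 differences, 2 transitions and 2 transversions, so Ti/Tv = 2/2 = 1.000.

1.000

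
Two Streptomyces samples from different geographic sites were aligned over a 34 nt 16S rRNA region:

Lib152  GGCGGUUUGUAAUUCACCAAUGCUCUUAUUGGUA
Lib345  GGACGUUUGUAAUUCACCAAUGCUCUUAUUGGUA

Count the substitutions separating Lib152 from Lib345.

2

Differing sites — 3:C/A; 4:G/C.
That gives 2 mismatches out of 34 aligned sites, so the Hamming distance is 2.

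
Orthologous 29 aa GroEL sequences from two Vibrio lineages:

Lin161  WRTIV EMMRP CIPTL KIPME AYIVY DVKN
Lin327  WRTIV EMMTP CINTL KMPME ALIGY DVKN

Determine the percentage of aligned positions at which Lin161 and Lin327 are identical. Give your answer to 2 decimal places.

82.76%

The sequences differ at positions 9 (R/T), 13 (P/N), 17 (I/M), 22 (Y/L), 24 (V/G).
24 of the 29 sites match, so the percent identity is 24/29 × 100 = 82.76%.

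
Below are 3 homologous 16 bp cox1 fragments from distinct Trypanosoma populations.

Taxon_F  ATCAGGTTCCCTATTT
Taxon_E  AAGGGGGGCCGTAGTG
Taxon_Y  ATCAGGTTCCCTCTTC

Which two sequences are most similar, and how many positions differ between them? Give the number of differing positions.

Pairwise Hamming distances:
  Taxon_F vs Taxon_E: 8
  Taxon_F vs Taxon_Y: 2
  Taxon_E vs Taxon_Y: 9
The smallest is 2, between Taxon_F and Taxon_Y.

2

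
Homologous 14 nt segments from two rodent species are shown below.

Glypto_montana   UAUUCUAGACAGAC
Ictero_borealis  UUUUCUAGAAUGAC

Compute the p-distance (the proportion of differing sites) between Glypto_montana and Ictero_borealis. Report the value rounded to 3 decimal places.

The sequences differ at positions 2 (A/U), 10 (C/A), 11 (A/U).
There are 3 differences over 14 sites, so p = 3/14 = 0.214.

0.214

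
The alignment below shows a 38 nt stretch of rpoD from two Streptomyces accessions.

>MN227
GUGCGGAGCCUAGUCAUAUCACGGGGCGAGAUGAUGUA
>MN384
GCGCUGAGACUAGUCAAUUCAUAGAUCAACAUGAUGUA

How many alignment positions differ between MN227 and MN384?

11

The sequences differ at positions 2 (U/C), 5 (G/U), 9 (C/A), 17 (U/A), 18 (A/U), 22 (C/U), 23 (G/A), 25 (G/A), 26 (G/U), 28 (G/A), 30 (G/C).
That gives 11 mismatches out of 38 aligned sites, so the Hamming distance is 11.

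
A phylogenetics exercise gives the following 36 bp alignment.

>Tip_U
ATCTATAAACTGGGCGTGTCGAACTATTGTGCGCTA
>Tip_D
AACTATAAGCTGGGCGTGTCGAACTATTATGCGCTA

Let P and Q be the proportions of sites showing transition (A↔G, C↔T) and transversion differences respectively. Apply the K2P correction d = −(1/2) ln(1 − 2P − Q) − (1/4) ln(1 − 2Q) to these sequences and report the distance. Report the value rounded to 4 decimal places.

The sequences differ at positions 2 (T/A, transversion), 9 (A/G, transition), 29 (G/A, transition).
Of the 3 differences, 2 transitions and 1 transversion over 36 sites: P = 2/36 = 0.055556, Q = 1/36 = 0.027778.
d = −0.5·ln(0.861110) − 0.25·ln(0.944444) = −0.5·(-0.149533) − 0.25·(-0.057159) = 0.0891.

0.0891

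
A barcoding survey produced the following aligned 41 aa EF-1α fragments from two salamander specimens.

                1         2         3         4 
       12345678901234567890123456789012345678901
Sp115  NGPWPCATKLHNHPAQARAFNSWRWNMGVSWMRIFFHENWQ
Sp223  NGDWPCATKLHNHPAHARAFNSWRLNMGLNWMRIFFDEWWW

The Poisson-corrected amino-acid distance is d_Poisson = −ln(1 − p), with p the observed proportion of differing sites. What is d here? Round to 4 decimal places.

0.2171

The sequences differ at positions 3 (P/D), 16 (Q/H), 25 (W/L), 29 (V/L), 30 (S/N), 37 (H/D), 39 (N/W), 41 (Q/W).
p = 8/41 = 0.195122.
d = −ln(1 − 0.195122) = −ln(0.804878) = 0.2171.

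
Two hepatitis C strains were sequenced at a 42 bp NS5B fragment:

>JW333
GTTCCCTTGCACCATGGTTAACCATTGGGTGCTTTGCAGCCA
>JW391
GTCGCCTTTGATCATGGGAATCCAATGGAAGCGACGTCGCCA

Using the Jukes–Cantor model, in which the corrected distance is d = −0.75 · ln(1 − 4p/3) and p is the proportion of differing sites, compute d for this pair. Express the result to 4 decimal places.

Differing sites — 3:T/C; 4:C/G; 9:G/T; 10:C/G; 12:C/T; 18:T/G; 19:T/A; 21:A/T; 25:T/A; 29:G/A; 30:T/A; 33:T/G; 34:T/A; 35:T/C; 37:C/T; 38:A/C.
p = 16/42 = 0.380952.
d = −0.75 · ln(1 − (4/3)·0.380952) = −0.75 · ln(0.492064) = −0.75 · (-0.709146) = 0.5319.

0.5319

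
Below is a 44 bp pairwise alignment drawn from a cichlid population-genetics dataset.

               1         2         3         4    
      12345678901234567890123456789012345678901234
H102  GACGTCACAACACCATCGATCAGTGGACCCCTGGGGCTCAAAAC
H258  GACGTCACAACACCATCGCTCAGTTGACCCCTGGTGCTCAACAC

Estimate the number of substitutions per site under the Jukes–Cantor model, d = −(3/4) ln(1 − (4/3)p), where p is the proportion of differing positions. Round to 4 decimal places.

0.0969

Differing sites — 19:A/C; 25:G/T; 35:G/T; 42:A/C.
p = 4/44 = 0.090909.
d = −0.75 · ln(1 − (4/3)·0.090909) = −0.75 · ln(0.878788) = −0.75 · (-0.129212) = 0.0969.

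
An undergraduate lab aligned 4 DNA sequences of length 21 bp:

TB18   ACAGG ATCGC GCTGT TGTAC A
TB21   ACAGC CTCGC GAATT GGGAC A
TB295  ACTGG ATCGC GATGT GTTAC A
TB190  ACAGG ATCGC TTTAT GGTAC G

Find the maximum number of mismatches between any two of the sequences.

Pairwise Hamming distances:
  TB18 vs TB21: 7
  TB18 vs TB295: 4
  TB18 vs TB190: 5
  TB21 vs TB295: 7
  TB21 vs TB190: 8
  TB295 vs TB190: 6
The largest is 8, between TB21 and TB190.

8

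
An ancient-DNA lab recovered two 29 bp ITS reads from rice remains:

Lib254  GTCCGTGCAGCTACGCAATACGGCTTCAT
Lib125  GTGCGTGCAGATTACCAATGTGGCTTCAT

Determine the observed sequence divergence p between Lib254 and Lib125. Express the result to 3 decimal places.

Differing sites — 3:C/G; 11:C/A; 13:A/T; 14:C/A; 15:G/C; 20:A/G; 21:C/T.
There are 7 differences over 29 sites, so p = 7/29 = 0.241.

0.241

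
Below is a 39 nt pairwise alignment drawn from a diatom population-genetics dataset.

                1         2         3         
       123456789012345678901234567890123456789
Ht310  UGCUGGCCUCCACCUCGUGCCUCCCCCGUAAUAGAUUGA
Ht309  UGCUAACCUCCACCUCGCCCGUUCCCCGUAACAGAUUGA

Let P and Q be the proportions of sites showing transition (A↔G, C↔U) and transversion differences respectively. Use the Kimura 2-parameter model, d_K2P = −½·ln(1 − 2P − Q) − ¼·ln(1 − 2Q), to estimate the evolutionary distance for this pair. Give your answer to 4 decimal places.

Differing sites — 5:G/A (Ti); 6:G/A (Ti); 18:U/C (Ti); 19:G/C (Tv); 21:C/G (Tv); 23:C/U (Ti); 32:U/C (Ti).
Of the 7 differences, 5 transitions and 2 transversions over 39 sites: P = 5/39 = 0.128205, Q = 2/39 = 0.051282.
d = −0.5·ln(0.692308) − 0.25·ln(0.897436) = −0.5·(-0.367724) − 0.25·(-0.108213) = 0.2109.

0.2109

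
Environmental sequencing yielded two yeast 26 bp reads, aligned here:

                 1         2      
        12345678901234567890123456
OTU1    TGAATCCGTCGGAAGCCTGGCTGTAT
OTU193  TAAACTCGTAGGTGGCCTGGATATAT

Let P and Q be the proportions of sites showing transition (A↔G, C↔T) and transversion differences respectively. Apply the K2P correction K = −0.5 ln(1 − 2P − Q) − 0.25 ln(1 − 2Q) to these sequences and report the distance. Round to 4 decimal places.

0.4122

The sequences differ at positions 2 (G/A, transition), 5 (T/C, transition), 6 (C/T, transition), 10 (C/A, transversion), 13 (A/T, transversion), 14 (A/G, transition), 21 (C/A, transversion), 23 (G/A, transition).
Of the 8 differences, 5 transitions and 3 transversions over 26 sites: P = 5/26 = 0.192308, Q = 3/26 = 0.115385.
d = −0.5·ln(0.499999) − 0.25·ln(0.769230) = −0.5·(-0.693149) − 0.25·(-0.262365) = 0.4122.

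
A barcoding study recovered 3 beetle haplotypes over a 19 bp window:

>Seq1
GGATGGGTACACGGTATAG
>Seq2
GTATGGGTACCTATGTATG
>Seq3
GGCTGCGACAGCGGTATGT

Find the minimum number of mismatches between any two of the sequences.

Pairwise Hamming distances:
  Seq1 vs Seq2: 9
  Seq1 vs Seq3: 8
  Seq2 vs Seq3: 15
The smallest is 8, between Seq1 and Seq3.

8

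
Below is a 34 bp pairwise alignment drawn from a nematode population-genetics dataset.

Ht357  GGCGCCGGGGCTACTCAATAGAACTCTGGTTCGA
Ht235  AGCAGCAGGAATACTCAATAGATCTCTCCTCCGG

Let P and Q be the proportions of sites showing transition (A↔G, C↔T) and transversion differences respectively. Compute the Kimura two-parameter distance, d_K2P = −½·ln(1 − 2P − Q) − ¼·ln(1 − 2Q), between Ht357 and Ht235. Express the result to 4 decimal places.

0.4337

Mismatches occur at site 1 (G/A, transition), site 4 (G/A, transition), site 5 (C/G, transversion), site 7 (G/A, transition), site 10 (G/A, transition), site 11 (C/A, transversion), site 23 (A/T, transversion), site 28 (G/C, transversion), site 29 (G/C, transversion), site 31 (T/C, transition), site 34 (A/G, transition).
Of the 11 differences, 6 transitions and 5 transversions over 34 sites: P = 6/34 = 0.176471, Q = 5/34 = 0.147059.
d = −0.5·ln(0.499999) − 0.25·ln(0.705882) = −0.5·(-0.693149) − 0.25·(-0.348307) = 0.4337.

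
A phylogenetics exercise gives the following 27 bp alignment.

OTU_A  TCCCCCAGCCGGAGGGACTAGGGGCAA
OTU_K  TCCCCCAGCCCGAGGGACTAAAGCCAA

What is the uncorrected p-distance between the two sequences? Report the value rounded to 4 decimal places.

Mismatches occur at site 11 (G→C), site 21 (G→A), site 22 (G→A), site 24 (G→C).
There are 4 differences over 27 sites, so p = 4/27 = 0.1481.

0.1481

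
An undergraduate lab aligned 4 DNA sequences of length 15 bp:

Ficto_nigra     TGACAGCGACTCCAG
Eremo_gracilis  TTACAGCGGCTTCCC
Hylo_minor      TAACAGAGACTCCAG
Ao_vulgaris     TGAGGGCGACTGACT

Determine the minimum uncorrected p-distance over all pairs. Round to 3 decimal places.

Pairwise Hamming distances:
  Ficto_nigra vs Eremo_gracilis: 5
  Ficto_nigra vs Hylo_minor: 2
  Ficto_nigra vs Ao_vulgaris: 6
  Eremo_gracilis vs Hylo_minor: 6
  Eremo_gracilis vs Ao_vulgaris: 7
  Hylo_minor vs Ao_vulgaris: 8
The smallest is 2 mismatches, between Ficto_nigra and Hylo_minor; p = 2/15 = 0.133.

0.133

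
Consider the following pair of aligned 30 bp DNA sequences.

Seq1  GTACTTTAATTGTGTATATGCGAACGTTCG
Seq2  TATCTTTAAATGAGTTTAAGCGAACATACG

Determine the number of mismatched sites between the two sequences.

The sequences differ at positions 1 (G/T), 2 (T/A), 3 (A/T), 10 (T/A), 13 (T/A), 16 (A/T), 19 (T/A), 26 (G/A), 28 (T/A).
That gives 9 mismatches out of 30 aligned sites, so the Hamming distance is 9.

9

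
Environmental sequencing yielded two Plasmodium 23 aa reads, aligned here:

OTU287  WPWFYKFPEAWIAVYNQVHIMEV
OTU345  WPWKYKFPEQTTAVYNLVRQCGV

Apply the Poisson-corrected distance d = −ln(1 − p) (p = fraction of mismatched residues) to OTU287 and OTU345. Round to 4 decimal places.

Differing sites — 4:F/K; 10:A/Q; 11:W/T; 12:I/T; 17:Q/L; 19:H/R; 20:I/Q; 21:M/C; 22:E/G.
p = 9/23 = 0.391304.
d = −ln(1 − 0.391304) = −ln(0.608696) = 0.4964.

0.4964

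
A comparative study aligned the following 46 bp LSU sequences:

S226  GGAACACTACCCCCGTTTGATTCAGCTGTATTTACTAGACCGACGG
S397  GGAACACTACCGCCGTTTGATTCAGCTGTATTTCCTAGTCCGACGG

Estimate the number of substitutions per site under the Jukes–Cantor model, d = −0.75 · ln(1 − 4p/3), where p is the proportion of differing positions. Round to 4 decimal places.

0.0682

Mismatches occur at site 12 (C/G), site 34 (A/C), site 39 (A/T).
p = 3/46 = 0.065217.
d = −0.75 · ln(1 − (4/3)·0.065217) = −0.75 · ln(0.913044) = −0.75 · (-0.090971) = 0.0682.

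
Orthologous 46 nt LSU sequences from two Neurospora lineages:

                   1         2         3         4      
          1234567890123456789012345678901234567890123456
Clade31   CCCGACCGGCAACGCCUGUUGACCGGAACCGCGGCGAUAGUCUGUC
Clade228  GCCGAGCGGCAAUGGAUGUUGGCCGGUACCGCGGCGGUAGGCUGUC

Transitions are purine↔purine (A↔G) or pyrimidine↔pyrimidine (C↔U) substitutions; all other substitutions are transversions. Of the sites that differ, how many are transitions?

3

The sequences differ at positions 1 (C/G, transversion), 6 (C/G, transversion), 13 (C/U, transition), 15 (C/G, transversion), 16 (C/A, transversion), 22 (A/G, transition), 27 (A/U, transversion), 37 (A/G, transition), 41 (U/G, transversion).
Of the 9 differences, 3 transitions and 6 transversions, so the answer is 3.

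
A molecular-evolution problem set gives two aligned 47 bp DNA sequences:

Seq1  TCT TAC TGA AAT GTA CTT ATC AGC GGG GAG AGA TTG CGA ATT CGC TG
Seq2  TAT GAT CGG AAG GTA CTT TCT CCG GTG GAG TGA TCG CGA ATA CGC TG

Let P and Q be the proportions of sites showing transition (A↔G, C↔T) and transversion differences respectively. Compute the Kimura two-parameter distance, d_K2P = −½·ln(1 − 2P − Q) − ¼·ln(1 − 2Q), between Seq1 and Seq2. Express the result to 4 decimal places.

Mismatches occur at site 2 (C↔A, transversion), site 4 (T↔G, transversion), site 6 (C↔T, transition), site 7 (T↔C, transition), site 9 (A↔G, transition), site 12 (T↔G, transversion), site 19 (A↔T, transversion), site 20 (T↔C, transition), site 21 (C↔T, transition), site 22 (A↔C, transversion), site 23 (G↔C, transversion), site 24 (C↔G, transversion), site 26 (G↔T, transversion), site 31 (A↔T, transversion), site 35 (T↔C, transition), site 42 (T↔A, transversion).
Of the 16 differences, 6 transitions and 10 transversions over 47 sites: P = 6/47 = 0.127660, Q = 10/47 = 0.212766.
d = −0.5·ln(0.531914) − 0.25·ln(0.574468) = −0.5·(-0.631273) − 0.25·(-0.554311) = 0.4542.

0.4542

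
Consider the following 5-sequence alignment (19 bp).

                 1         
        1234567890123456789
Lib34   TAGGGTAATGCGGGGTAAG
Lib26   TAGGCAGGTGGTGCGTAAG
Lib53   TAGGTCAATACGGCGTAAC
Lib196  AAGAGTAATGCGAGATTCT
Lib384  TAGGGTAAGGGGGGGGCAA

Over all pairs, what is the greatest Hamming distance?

14

Pairwise Hamming distances:
  Lib34 vs Lib26: 7
  Lib34 vs Lib53: 5
  Lib34 vs Lib196: 7
  Lib34 vs Lib384: 5
  Lib26 vs Lib53: 8
  Lib26 vs Lib196: 14
  Lib26 vs Lib384: 10
  Lib53 vs Lib196: 11
  Lib53 vs Lib384: 9
  Lib196 vs Lib384: 10
The largest is 14, between Lib26 and Lib196.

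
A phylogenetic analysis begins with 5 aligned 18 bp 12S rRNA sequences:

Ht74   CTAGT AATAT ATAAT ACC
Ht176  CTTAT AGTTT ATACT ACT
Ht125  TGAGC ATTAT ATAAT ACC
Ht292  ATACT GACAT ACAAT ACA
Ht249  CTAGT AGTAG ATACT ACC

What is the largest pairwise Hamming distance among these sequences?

10

Pairwise Hamming distances:
  Ht74 vs Ht176: 6
  Ht74 vs Ht125: 4
  Ht74 vs Ht292: 6
  Ht74 vs Ht249: 3
  Ht176 vs Ht125: 9
  Ht176 vs Ht292: 10
  Ht176 vs Ht249: 5
  Ht125 vs Ht292: 9
  Ht125 vs Ht249: 6
  Ht292 vs Ht249: 9
The largest is 10, between Ht176 and Ht292.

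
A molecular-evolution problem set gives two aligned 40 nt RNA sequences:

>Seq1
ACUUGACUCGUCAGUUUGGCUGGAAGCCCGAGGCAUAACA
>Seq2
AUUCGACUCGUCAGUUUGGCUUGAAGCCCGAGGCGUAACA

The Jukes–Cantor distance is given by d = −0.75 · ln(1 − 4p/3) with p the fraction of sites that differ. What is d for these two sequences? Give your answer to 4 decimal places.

Differing sites — 2:C/U; 4:U/C; 22:G/U; 35:A/G.
p = 4/40 = 0.100000.
d = −0.75 · ln(1 − (4/3)·0.100000) = −0.75 · ln(0.866667) = −0.75 · (-0.143100) = 0.1073.

0.1073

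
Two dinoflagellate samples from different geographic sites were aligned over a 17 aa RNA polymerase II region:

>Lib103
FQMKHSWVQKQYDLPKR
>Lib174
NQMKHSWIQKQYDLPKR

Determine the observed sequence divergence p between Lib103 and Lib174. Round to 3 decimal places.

0.118

The sequences differ at positions 1 (F/N), 8 (V/I).
There are 2 differences over 17 sites, so p = 2/17 = 0.118.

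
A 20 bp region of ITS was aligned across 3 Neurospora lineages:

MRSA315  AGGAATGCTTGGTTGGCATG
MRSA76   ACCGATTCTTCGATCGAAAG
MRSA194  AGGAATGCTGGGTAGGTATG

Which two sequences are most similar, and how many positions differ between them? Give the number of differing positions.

Pairwise Hamming distances:
  MRSA315 vs MRSA76: 9
  MRSA315 vs MRSA194: 3
  MRSA76 vs MRSA194: 11
The smallest is 3, between MRSA315 and MRSA194.

3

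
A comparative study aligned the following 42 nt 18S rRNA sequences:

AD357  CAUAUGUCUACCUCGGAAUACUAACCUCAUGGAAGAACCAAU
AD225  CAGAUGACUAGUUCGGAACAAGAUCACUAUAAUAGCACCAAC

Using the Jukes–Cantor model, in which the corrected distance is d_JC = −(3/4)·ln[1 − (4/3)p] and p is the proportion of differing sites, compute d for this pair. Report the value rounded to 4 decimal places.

Differing sites — 3:U/G; 7:U/A; 11:C/G; 12:C/U; 19:U/C; 21:C/A; 22:U/G; 24:A/U; 26:C/A; 27:U/C; 28:C/U; 31:G/A; 32:G/A; 33:A/U; 36:A/C; 42:U/C.
p = 16/42 = 0.380952.
d = −0.75 · ln(1 − (4/3)·0.380952) = −0.75 · ln(0.492064) = −0.75 · (-0.709146) = 0.5319.

0.5319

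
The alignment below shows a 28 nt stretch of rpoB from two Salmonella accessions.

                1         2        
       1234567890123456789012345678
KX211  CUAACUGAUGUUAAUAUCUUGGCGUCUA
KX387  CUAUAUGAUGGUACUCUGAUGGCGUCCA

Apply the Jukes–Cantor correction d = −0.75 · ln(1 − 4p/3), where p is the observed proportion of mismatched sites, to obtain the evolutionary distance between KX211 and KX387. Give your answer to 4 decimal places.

0.3597

Differing sites — 4:A/U; 5:C/A; 11:U/G; 14:A/C; 16:A/C; 18:C/G; 19:U/A; 27:U/C.
p = 8/28 = 0.285714.
d = −0.75 · ln(1 − (4/3)·0.285714) = −0.75 · ln(0.619048) = −0.75 · (-0.479572) = 0.3597.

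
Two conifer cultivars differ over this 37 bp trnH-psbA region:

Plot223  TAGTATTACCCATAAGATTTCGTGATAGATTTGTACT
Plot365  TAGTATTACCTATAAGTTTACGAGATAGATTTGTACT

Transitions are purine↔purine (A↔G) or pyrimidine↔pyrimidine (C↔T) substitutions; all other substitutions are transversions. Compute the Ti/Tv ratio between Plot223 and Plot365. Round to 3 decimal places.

Mismatches occur at site 11 (C↔T, transition), site 17 (A↔T, transversion), site 20 (T↔A, transversion), site 23 (T↔A, transversion).
Of the 4 differences, 1 transition and 3 transversions, so Ti/Tv = 1/3 = 0.333.

0.333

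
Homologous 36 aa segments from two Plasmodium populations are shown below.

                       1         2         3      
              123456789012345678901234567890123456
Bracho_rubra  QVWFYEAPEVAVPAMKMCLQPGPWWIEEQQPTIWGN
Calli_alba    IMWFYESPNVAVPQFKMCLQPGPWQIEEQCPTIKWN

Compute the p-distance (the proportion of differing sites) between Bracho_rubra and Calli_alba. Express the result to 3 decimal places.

0.278

The sequences differ at positions 1 (Q/I), 2 (V/M), 7 (A/S), 9 (E/N), 14 (A/Q), 15 (M/F), 25 (W/Q), 30 (Q/C), 34 (W/K), 35 (G/W).
There are 10 differences over 36 sites, so p = 10/36 = 0.278.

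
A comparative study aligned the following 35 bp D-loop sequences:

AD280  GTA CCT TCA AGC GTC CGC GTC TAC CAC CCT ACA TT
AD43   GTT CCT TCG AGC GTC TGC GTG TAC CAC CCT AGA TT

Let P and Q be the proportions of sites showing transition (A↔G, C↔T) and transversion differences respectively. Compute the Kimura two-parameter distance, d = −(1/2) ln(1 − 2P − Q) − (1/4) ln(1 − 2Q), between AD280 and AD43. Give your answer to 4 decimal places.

0.1586

The sequences differ at positions 3 (A/T, transversion), 9 (A/G, transition), 16 (C/T, transition), 21 (C/G, transversion), 32 (C/G, transversion).
Of the 5 differences, 2 transitions and 3 transversions over 35 sites: P = 2/35 = 0.057143, Q = 3/35 = 0.085714.
d = −0.5·ln(0.800000) − 0.25·ln(0.828572) = −0.5·(-0.223144) − 0.25·(-0.188052) = 0.1586.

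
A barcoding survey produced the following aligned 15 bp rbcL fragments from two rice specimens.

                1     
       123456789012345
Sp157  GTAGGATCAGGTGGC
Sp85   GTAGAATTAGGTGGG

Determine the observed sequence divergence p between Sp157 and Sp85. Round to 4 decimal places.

Differing sites — 5:G/A; 8:C/T; 15:C/G.
There are 3 differences over 15 sites, so p = 3/15 = 0.2000.

0.2000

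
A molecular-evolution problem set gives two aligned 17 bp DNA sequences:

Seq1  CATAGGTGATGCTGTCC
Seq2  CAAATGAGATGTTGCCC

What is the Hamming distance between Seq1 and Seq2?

5

Mismatches occur at site 3 (T/A), site 5 (G/T), site 7 (T/A), site 12 (C/T), site 15 (T/C).
That gives 5 mismatches out of 17 aligned sites, so the Hamming distance is 5.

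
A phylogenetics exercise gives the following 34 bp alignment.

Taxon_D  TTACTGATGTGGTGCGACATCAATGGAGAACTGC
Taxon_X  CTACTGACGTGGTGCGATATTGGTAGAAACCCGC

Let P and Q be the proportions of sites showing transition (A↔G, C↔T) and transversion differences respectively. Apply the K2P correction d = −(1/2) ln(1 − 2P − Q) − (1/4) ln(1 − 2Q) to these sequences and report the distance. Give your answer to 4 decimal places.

Differing sites — 1:T/C (Ti); 8:T/C (Ti); 18:C/T (Ti); 21:C/T (Ti); 22:A/G (Ti); 23:A/G (Ti); 25:G/A (Ti); 28:G/A (Ti); 30:A/C (Tv); 32:T/C (Ti).
Of the 10 differences, 9 transitions and 1 transversion over 34 sites: P = 9/34 = 0.264706, Q = 1/34 = 0.029412.
d = −0.5·ln(0.441176) − 0.25·ln(0.941176) = −0.5·(-0.818311) − 0.25·(-0.060625) = 0.4243.

0.4243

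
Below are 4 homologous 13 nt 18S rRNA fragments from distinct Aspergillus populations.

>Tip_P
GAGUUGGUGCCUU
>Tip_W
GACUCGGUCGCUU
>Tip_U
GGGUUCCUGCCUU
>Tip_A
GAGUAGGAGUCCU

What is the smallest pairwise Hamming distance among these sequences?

Pairwise Hamming distances:
  Tip_P vs Tip_W: 4
  Tip_P vs Tip_U: 3
  Tip_P vs Tip_A: 4
  Tip_W vs Tip_U: 7
  Tip_W vs Tip_A: 6
  Tip_U vs Tip_A: 7
The smallest is 3, between Tip_P and Tip_U.

3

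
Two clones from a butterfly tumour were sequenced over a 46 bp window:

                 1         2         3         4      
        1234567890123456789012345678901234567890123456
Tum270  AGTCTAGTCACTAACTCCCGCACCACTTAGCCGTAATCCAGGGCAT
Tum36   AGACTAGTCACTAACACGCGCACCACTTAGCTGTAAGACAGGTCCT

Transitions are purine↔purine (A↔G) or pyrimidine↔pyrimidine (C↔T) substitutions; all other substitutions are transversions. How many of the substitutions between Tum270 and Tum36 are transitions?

Differing sites — 3:T/A (Tv); 16:T/A (Tv); 18:C/G (Tv); 32:C/T (Ti); 37:T/G (Tv); 38:C/A (Tv); 43:G/T (Tv); 45:A/C (Tv).
Of the 8 differences, 1 transition and 7 transversions, so the answer is 1.

1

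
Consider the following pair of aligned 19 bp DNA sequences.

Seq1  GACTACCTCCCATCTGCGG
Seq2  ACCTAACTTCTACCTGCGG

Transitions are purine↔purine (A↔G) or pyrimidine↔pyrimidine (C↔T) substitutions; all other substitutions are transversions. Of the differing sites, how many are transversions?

2

Differing sites — 1:G/A (Ti); 2:A/C (Tv); 6:C/A (Tv); 9:C/T (Ti); 11:C/T (Ti); 13:T/C (Ti).
Of the 6 differences, 4 transitions and 2 transversions, so the answer is 2.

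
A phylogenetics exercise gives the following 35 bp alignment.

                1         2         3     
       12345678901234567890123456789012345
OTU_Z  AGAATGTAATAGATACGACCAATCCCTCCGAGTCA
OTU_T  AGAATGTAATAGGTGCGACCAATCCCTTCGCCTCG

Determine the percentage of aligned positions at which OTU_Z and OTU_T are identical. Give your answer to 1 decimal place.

The sequences differ at positions 13 (A/G), 15 (A/G), 28 (C/T), 31 (A/C), 32 (G/C), 35 (A/G).
29 of the 35 sites match, so the percent identity is 29/35 × 100 = 82.9%.

82.9%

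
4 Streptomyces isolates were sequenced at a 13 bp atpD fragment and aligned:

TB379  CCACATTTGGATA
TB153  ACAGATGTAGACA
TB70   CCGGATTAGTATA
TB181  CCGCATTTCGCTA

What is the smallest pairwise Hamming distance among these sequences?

3

Pairwise Hamming distances:
  TB379 vs TB153: 5
  TB379 vs TB70: 4
  TB379 vs TB181: 3
  TB153 vs TB70: 7
  TB153 vs TB181: 7
  TB70 vs TB181: 5
The smallest is 3, between TB379 and TB181.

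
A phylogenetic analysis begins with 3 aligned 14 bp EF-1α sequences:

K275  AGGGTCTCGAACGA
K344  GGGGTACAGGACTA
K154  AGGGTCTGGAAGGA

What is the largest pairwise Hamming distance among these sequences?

Pairwise Hamming distances:
  K275 vs K344: 6
  K275 vs K154: 2
  K344 vs K154: 7
The largest is 7, between K344 and K154.

7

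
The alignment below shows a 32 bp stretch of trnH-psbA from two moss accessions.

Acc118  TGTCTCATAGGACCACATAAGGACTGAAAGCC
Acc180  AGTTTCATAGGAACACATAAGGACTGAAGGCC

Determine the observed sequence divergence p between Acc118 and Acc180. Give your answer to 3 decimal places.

0.125

Differing sites — 1:T/A; 4:C/T; 13:C/A; 29:A/G.
There are 4 differences over 32 sites, so p = 4/32 = 0.125.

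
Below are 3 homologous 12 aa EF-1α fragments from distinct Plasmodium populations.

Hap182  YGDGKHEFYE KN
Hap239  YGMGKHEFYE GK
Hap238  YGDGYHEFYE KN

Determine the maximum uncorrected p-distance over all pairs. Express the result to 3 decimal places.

0.333

Pairwise Hamming distances:
  Hap182 vs Hap239: 3
  Hap182 vs Hap238: 1
  Hap239 vs Hap238: 4
The largest is 4 mismatches, between Hap239 and Hap238; p = 4/12 = 0.333.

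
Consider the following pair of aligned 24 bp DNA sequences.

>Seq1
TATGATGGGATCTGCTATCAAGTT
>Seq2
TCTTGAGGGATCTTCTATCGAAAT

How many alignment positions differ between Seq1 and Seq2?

The sequences differ at positions 2 (A/C), 4 (G/T), 5 (A/G), 6 (T/A), 14 (G/T), 20 (A/G), 22 (G/A), 23 (T/A).
That gives 8 mismatches out of 24 aligned sites, so the Hamming distance is 8.

8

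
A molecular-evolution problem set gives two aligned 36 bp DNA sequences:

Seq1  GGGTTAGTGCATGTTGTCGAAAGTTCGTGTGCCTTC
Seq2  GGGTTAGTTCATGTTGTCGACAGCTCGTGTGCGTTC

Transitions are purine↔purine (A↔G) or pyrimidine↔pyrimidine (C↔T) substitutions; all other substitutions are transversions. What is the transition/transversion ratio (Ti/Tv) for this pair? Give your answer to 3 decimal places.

Mismatches occur at site 9 (G→T, transversion), site 21 (A→C, transversion), site 24 (T→C, transition), site 33 (C→G, transversion).
Of the 4 differences, 1 transition and 3 transversions, so Ti/Tv = 1/3 = 0.333.

0.333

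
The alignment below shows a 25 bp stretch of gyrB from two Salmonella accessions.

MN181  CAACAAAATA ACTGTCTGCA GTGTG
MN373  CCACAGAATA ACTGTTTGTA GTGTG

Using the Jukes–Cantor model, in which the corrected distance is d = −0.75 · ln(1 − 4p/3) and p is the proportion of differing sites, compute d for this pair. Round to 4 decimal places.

Mismatches occur at site 2 (A↔C), site 6 (A↔G), site 16 (C↔T), site 19 (C↔T).
p = 4/25 = 0.160000.
d = −0.75 · ln(1 − (4/3)·0.160000) = −0.75 · ln(0.786667) = −0.75 · (-0.239950) = 0.1800.

0.1800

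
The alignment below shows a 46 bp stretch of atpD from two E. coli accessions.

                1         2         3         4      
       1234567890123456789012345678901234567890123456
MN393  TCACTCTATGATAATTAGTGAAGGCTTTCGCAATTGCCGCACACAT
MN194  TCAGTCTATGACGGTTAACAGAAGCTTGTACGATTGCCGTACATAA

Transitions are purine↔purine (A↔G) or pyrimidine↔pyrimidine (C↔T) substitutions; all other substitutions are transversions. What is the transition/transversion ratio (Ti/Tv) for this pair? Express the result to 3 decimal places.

Mismatches occur at site 4 (C→G, transversion), site 12 (T→C, transition), site 13 (A→G, transition), site 14 (A→G, transition), site 18 (G→A, transition), site 19 (T→C, transition), site 20 (G→A, transition), site 21 (A→G, transition), site 23 (G→A, transition), site 28 (T→G, transversion), site 29 (C→T, transition), site 30 (G→A, transition), site 32 (A→G, transition), site 40 (C→T, transition), site 44 (C→T, transition), site 46 (T→A, transversion).
Of the 16 differences, 13 transitions and 3 transversions, so Ti/Tv = 13/3 = 4.333.

4.333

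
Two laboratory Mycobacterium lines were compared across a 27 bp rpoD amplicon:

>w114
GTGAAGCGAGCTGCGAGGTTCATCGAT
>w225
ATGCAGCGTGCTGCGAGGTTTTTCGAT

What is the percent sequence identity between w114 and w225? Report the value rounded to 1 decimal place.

81.5%

Mismatches occur at site 1 (G/A), site 4 (A/C), site 9 (A/T), site 21 (C/T), site 22 (A/T).
22 of the 27 sites match, so the percent identity is 22/27 × 100 = 81.5%.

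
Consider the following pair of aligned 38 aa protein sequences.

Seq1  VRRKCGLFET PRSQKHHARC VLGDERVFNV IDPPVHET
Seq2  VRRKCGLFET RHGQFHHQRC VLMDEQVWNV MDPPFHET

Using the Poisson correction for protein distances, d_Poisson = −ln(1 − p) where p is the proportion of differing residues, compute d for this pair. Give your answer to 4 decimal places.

0.3054

The sequences differ at positions 11 (P/R), 12 (R/H), 13 (S/G), 15 (K/F), 18 (A/Q), 23 (G/M), 26 (R/Q), 28 (F/W), 31 (I/M), 35 (V/F).
p = 10/38 = 0.263158.
d = −ln(1 − 0.263158) = −ln(0.736842) = 0.3054.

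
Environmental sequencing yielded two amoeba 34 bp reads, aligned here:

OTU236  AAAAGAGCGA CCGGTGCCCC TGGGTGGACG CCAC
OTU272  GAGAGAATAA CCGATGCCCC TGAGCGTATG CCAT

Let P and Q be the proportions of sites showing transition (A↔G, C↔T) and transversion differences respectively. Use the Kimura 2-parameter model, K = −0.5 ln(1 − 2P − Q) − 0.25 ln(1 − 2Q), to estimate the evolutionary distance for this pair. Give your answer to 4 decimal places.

0.4959

The sequences differ at positions 1 (A/G, transition), 3 (A/G, transition), 7 (G/A, transition), 8 (C/T, transition), 9 (G/A, transition), 14 (G/A, transition), 23 (G/A, transition), 25 (T/C, transition), 27 (G/T, transversion), 29 (C/T, transition), 34 (C/T, transition).
Of the 11 differences, 10 transitions and 1 transversion over 34 sites: P = 10/34 = 0.294118, Q = 1/34 = 0.029412.
d = −0.5·ln(0.382352) − 0.25·ln(0.941176) = −0.5·(-0.961414) − 0.25·(-0.060625) = 0.4959.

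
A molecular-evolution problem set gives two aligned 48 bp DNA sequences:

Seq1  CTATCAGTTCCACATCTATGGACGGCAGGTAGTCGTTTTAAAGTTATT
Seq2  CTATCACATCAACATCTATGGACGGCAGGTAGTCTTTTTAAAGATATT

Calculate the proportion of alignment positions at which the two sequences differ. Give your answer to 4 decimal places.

Mismatches occur at site 7 (G↔C), site 8 (T↔A), site 11 (C↔A), site 35 (G↔T), site 44 (T↔A).
There are 5 differences over 48 sites, so p = 5/48 = 0.1042.

0.1042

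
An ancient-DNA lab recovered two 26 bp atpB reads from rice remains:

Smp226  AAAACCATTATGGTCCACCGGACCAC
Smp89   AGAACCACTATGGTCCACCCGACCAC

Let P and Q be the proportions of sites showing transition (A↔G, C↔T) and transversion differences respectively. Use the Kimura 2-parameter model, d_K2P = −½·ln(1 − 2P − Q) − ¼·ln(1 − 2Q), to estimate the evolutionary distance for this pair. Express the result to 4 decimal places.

0.1268

Mismatches occur at site 2 (A/G, transition), site 8 (T/C, transition), site 20 (G/C, transversion).
Of the 3 differences, 2 transitions and 1 transversion over 26 sites: P = 2/26 = 0.076923, Q = 1/26 = 0.038462.
d = −0.5·ln(0.807692) − 0.25·ln(0.923076) = −0.5·(-0.213574) − 0.25·(-0.080044) = 0.1268.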